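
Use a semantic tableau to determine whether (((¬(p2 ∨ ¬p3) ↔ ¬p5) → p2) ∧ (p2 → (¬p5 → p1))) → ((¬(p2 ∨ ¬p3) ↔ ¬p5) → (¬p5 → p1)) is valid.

Assume the negation and expand:
Initial set: {F ((((¬(p2 ∨ ¬p3) ↔ ¬p5) → p2) ∧ (p2 → (¬p5 → p1))) → ((¬(p2 ∨ ¬p3) ↔ ¬p5) → (¬p5 → p1)))}.
F ((((¬(p2 ∨ ¬p3) ↔ ¬p5) → p2) ∧ (p2 → (¬p5 → p1))) → ((¬(p2 ∨ ¬p3) ↔ ¬p5) → (¬p5 → p1))): α-rule — add T (((¬(p2 ∨ ¬p3) ↔ ¬p5) → p2) ∧ (p2 → (¬p5 → p1))), F ((¬(p2 ∨ ¬p3) ↔ ¬p5) → (¬p5 → p1)).
T (((¬(p2 ∨ ¬p3) ↔ ¬p5) → p2) ∧ (p2 → (¬p5 → p1))): α-rule — add T ((¬(p2 ∨ ¬p3) ↔ ¬p5) → p2), T (p2 → (¬p5 → p1)).
F ((¬(p2 ∨ ¬p3) ↔ ¬p5) → (¬p5 → p1)): α-rule — add T (¬(p2 ∨ ¬p3) ↔ ¬p5), F (¬p5 → p1).
F (¬p5 → p1): α-rule — add T ¬p5, F p1.
T ((¬(p2 ∨ ¬p3) ↔ ¬p5) → p2): β-rule — branch into F (¬(p2 ∨ ¬p3) ↔ ¬p5)  //  T p2.
  branch 1 (add F (¬(p2 ∨ ¬p3) ↔ ¬p5)):
    T (p2 → (¬p5 → p1)): β-rule — branch into F p2  //  T (¬p5 → p1).
      branch 1.1 (add F p2):
        T (¬(p2 ∨ ¬p3) ↔ ¬p5): β-rule — branch into T ¬(p2 ∨ ¬p3), T ¬p5  //  F ¬(p2 ∨ ¬p3), F ¬p5.
          branch 1.1.1 (add T ¬(p2 ∨ ¬p3), T ¬p5):
            T ¬(p2 ∨ ¬p3): α-rule — add F p2, F ¬p3.
            F (¬(p2 ∨ ¬p3) ↔ ¬p5): β-rule — branch into T ¬(p2 ∨ ¬p3), F ¬p5  //  F ¬(p2 ∨ ¬p3), T ¬p5.
              branch 1.1.1.1 (add T ¬(p2 ∨ ¬p3), F ¬p5):
                × closes — contains both p5 and ¬p5.
              branch 1.1.1.2 (add F ¬(p2 ∨ ¬p3), T ¬p5):
                F ¬(p2 ∨ ¬p3): β-rule — branch into T p2  //  T ¬p3.
                  branch 1.1.1.2.1 (add T p2):
                    × closes — contains both p2 and ¬p2.
                  branch 1.1.1.2.2 (add T ¬p3):
                    × closes — contains both p3 and ¬p3.
          branch 1.1.2 (add F ¬(p2 ∨ ¬p3), F ¬p5):
            × closes — contains both p5 and ¬p5.
      branch 1.2 (add T (¬p5 → p1)):
        T (¬(p2 ∨ ¬p3) ↔ ¬p5): β-rule — branch into T ¬(p2 ∨ ¬p3), T ¬p5  //  F ¬(p2 ∨ ¬p3), F ¬p5.
          branch 1.2.1 (add T ¬(p2 ∨ ¬p3), T ¬p5):
            T ¬(p2 ∨ ¬p3): α-rule — add F p2, F ¬p3.
            F (¬(p2 ∨ ¬p3) ↔ ¬p5): β-rule — branch into T ¬(p2 ∨ ¬p3), F ¬p5  //  F ¬(p2 ∨ ¬p3), T ¬p5.
              branch 1.2.1.1 (add T ¬(p2 ∨ ¬p3), F ¬p5):
                × closes — contains both p5 and ¬p5.
              branch 1.2.1.2 (add F ¬(p2 ∨ ¬p3), T ¬p5):
                T (¬p5 → p1): β-rule — branch into F ¬p5  //  T p1.
                  branch 1.2.1.2.1 (add F ¬p5):
                    × closes — contains both p5 and ¬p5.
                  branch 1.2.1.2.2 (add T p1):
                    × closes — contains both p1 and ¬p1.
          branch 1.2.2 (add F ¬(p2 ∨ ¬p3), F ¬p5):
            × closes — contains both p5 and ¬p5.
  branch 2 (add T p2):
    T (p2 → (¬p5 → p1)): β-rule — branch into F p2  //  T (¬p5 → p1).
      branch 2.1 (add F p2):
        × closes — contains both p2 and ¬p2.
      branch 2.2 (add T (¬p5 → p1)):
        T (¬(p2 ∨ ¬p3) ↔ ¬p5): β-rule — branch into T ¬(p2 ∨ ¬p3), T ¬p5  //  F ¬(p2 ∨ ¬p3), F ¬p5.
          branch 2.2.1 (add T ¬(p2 ∨ ¬p3), T ¬p5):
            T ¬(p2 ∨ ¬p3): α-rule — add F p2, F ¬p3.
            × closes — contains both p2 and ¬p2.
          branch 2.2.2 (add F ¬(p2 ∨ ¬p3), F ¬p5):
            × closes — contains both p5 and ¬p5.
All 11 branches close.
Every branch closed, so the negation is unsatisfiable and the formula is valid.

Valid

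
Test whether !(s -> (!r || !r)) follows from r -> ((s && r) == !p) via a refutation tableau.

No

Initial set: {(r -> ((s && r) == !p)); !!(s -> (!r || !r))}.
(r -> ((s && r) == !p)): β-rule — branch into !r  //  ((s && r) == !p).
  branch 1 (add !r):
    !!(s -> (!r || !r)): β-rule — branch into !s  //  (!r || !r).
      branch 1.1 (add !s):
        ○ open, literals {r=0, s=0}.
      branch 1.2 (add (!r || !r)):
        (!r || !r): β-rule — branch into !r  //  !r.
          branch 1.2.1 (add !r):
            ○ open, literals {r=0}.
          branch 1.2.2 (add !r):
            ○ open, literals {r=0}.
  branch 2 (add ((s && r) == !p)):
    !!(s -> (!r || !r)): β-rule — branch into !s  //  (!r || !r).
      branch 2.1 (add !s):
        ((s && r) == !p): β-rule — branch into (s && r), !p  //  !(s && r), !!p.
          branch 2.1.1 (add (s && r), !p):
            (s && r): α-rule — add s, r.
            × closes — contains both s and !s.
          branch 2.1.2 (add !(s && r), !!p):
            !(s && r): β-rule — branch into !s  //  !r.
              branch 2.1.2.1 (add !s):
                ○ open, literals {p=1, s=0}.
              branch 2.1.2.2 (add !r):
                ○ open, literals {p=1, r=0, s=0}.
      branch 2.2 (add (!r || !r)):
        ((s && r) == !p): β-rule — branch into (s && r), !p  //  !(s && r), !!p.
          branch 2.2.1 (add (s && r), !p):
            (s && r): α-rule — add s, r.
            (!r || !r): β-rule — branch into !r  //  !r.
              branch 2.2.1.1 (add !r):
                × closes — contains both r and !r.
              branch 2.2.1.2 (add !r):
                × closes — contains both r and !r.
          branch 2.2.2 (add !(s && r), !!p):
            (!r || !r): β-rule — branch into !r  //  !r.
              branch 2.2.2.1 (add !r):
                !(s && r): β-rule — branch into !s  //  !r.
                  branch 2.2.2.1.1 (add !s):
                    ○ open, literals {p=1, r=0, s=0}.
                  branch 2.2.2.1.2 (add !r):
                    ○ open, literals {p=1, r=0}.
              branch 2.2.2.2 (add !r):
                !(s && r): β-rule — branch into !s  //  !r.
                  branch 2.2.2.2.1 (add !s):
                    ○ open, literals {p=1, r=0, s=0}.
                  branch 2.2.2.2.2 (add !r):
                    ○ open, literals {p=1, r=0}.
3 branches closed, 9 open.
An open branch gives a countermodel: r=0, s=0 (unmentioned atoms arbitrary); the premises hold there but the conclusion fails.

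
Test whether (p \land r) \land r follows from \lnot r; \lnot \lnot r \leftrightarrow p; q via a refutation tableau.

No

Initial set: {\lnot r; (\lnot \lnot r \leftrightarrow p); q; \lnot ((p \land r) \land r)}.
(\lnot \lnot r \leftrightarrow p): β-rule — branch into \lnot \lnot r, p  //  \lnot \lnot \lnot r, \lnot p.
  branch 1 (add \lnot \lnot r, p):
    \lnot \lnot r: drop double negation, giving r.
    × closes — contains both r and \lnot r.
  branch 2 (add \lnot \lnot \lnot r, \lnot p):
    \lnot \lnot \lnot r: drop double negation, giving \lnot r.
    \lnot ((p \land r) \land r): β-rule — branch into \lnot (p \land r)  //  \lnot r.
      branch 2.1 (add \lnot (p \land r)):
        \lnot (p \land r): β-rule — branch into \lnot p  //  \lnot r.
          branch 2.1.1 (add \lnot p):
            ○ open, literals {p=F, q=T, r=F}.
          branch 2.1.2 (add \lnot r):
            ○ open, literals {p=F, q=T, r=F}.
      branch 2.2 (add \lnot r):
        ○ open, literals {p=F, q=T, r=F}.
1 branch closed, 3 open.
An open branch gives a countermodel: p=F, q=T, r=F (unmentioned atoms arbitrary); the premises hold there but the conclusion fails.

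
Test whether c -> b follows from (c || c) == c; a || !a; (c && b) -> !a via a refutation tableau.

No

Initial set: {((c || c) == c); (a || !a); ((c && b) -> !a); !(c -> b)}.
!(c -> b): α-rule — add c, !b.
((c || c) == c): β-rule — branch into (c || c), c  //  !(c || c), !c.
  branch 1 (add (c || c), c):
    (a || !a): β-rule — branch into a  //  !a.
      branch 1.1 (add a):
        ((c && b) -> !a): β-rule — branch into !(c && b)  //  !a.
          branch 1.1.1 (add !(c && b)):
            (c || c): β-rule — branch into c  //  c.
              branch 1.1.1.1 (add c):
                !(c && b): β-rule — branch into !c  //  !b.
                  branch 1.1.1.1.1 (add !c):
                    × closes — contains both c and !c.
                  branch 1.1.1.1.2 (add !b):
                    ○ open, literals {a=true, b=false, c=true}.
              branch 1.1.1.2 (add c):
                !(c && b): β-rule — branch into !c  //  !b.
                  branch 1.1.1.2.1 (add !c):
                    × closes — contains both c and !c.
                  branch 1.1.1.2.2 (add !b):
                    ○ open, literals {a=true, b=false, c=true}.
          branch 1.1.2 (add !a):
            × closes — contains both a and !a.
      branch 1.2 (add !a):
        ((c && b) -> !a): β-rule — branch into !(c && b)  //  !a.
          branch 1.2.1 (add !(c && b)):
            (c || c): β-rule — branch into c  //  c.
              branch 1.2.1.1 (add c):
                !(c && b): β-rule — branch into !c  //  !b.
                  branch 1.2.1.1.1 (add !c):
                    × closes — contains both c and !c.
                  branch 1.2.1.1.2 (add !b):
                    ○ open, literals {a=false, b=false, c=true}.
              branch 1.2.1.2 (add c):
                !(c && b): β-rule — branch into !c  //  !b.
                  branch 1.2.1.2.1 (add !c):
                    × closes — contains both c and !c.
                  branch 1.2.1.2.2 (add !b):
                    ○ open, literals {a=false, b=false, c=true}.
          branch 1.2.2 (add !a):
            (c || c): β-rule — branch into c  //  c.
              branch 1.2.2.1 (add c):
                ○ open, literals {a=false, b=false, c=true}.
              branch 1.2.2.2 (add c):
                ○ open, literals {a=false, b=false, c=true}.
  branch 2 (add !(c || c), !c):
    × closes — contains both c and !c.
6 branches closed, 6 open.
An open branch gives a countermodel: a=true, b=false, c=true (unmentioned atoms arbitrary); the premises hold there but the conclusion fails.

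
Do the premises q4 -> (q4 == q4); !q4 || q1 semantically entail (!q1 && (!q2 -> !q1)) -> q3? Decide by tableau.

Initial set: {(q4 -> (q4 == q4)); (!q4 || q1); !((!q1 && (!q2 -> !q1)) -> q3)}.
!((!q1 && (!q2 -> !q1)) -> q3): α-rule — add (!q1 && (!q2 -> !q1)), !q3.
(!q1 && (!q2 -> !q1)): α-rule — add !q1, (!q2 -> !q1).
(q4 -> (q4 == q4)): β-rule — branch into !q4  //  (q4 == q4).
  branch 1 (add !q4):
    (!q4 || q1): β-rule — branch into !q4  //  q1.
      branch 1.1 (add !q4):
        (!q2 -> !q1): β-rule — branch into !!q2  //  !q1.
          branch 1.1.1 (add !!q2):
            ○ open, literals {q1=0, q2=1, q3=0, q4=0}.
          branch 1.1.2 (add !q1):
            ○ open, literals {q1=0, q3=0, q4=0}.
      branch 1.2 (add q1):
        × closes — contains both q1 and !q1.
  branch 2 (add (q4 == q4)):
    (!q4 || q1): β-rule — branch into !q4  //  q1.
      branch 2.1 (add !q4):
        (!q2 -> !q1): β-rule — branch into !!q2  //  !q1.
          branch 2.1.1 (add !!q2):
            (q4 == q4): β-rule — branch into q4, q4  //  !q4, !q4.
              branch 2.1.1.1 (add q4, q4):
                × closes — contains both q4 and !q4.
              branch 2.1.1.2 (add !q4, !q4):
                ○ open, literals {q1=0, q2=1, q3=0, q4=0}.
          branch 2.1.2 (add !q1):
            (q4 == q4): β-rule — branch into q4, q4  //  !q4, !q4.
              branch 2.1.2.1 (add q4, q4):
                × closes — contains both q4 and !q4.
              branch 2.1.2.2 (add !q4, !q4):
                ○ open, literals {q1=0, q3=0, q4=0}.
      branch 2.2 (add q1):
        × closes — contains both q1 and !q1.
4 branches closed, 4 open.
An open branch gives a countermodel: q1=0, q2=1, q3=0, q4=0 (unmentioned atoms arbitrary); the premises hold there but the conclusion fails.

No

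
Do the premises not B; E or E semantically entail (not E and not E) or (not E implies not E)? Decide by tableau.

Initial set: {T not B; T (E or E); F ((not E and not E) or (not E implies not E))}.
F ((not E and not E) or (not E implies not E)): α-rule — add F (not E and not E), F (not E implies not E).
F (not E implies not E): α-rule — add T not E, F not E.
× closes — contains both E and not E.
All 1 branch closes.
Every branch closed, so the premises entail the conclusion.

Yes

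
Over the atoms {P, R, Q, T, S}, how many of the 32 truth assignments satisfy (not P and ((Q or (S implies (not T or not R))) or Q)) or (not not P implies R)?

24

Initial set: {((not P and ((Q or (S implies (not T or not R))) or Q)) or (not not P implies R))}.
((not P and ((Q or (S implies (not T or not R))) or Q)) or (not not P implies R)): β-rule — branch into (not P and ((Q or (S implies (not T or not R))) or Q))  //  (not not P implies R).
  branch 1 (add (not P and ((Q or (S implies (not T or not R))) or Q))):
    (not P and ((Q or (S implies (not T or not R))) or Q)): α-rule — add not P, ((Q or (S implies (not T or not R))) or Q).
    ((Q or (S implies (not T or not R))) or Q): β-rule — branch into (Q or (S implies (not T or not R)))  //  Q.
      branch 1.1 (add (Q or (S implies (not T or not R)))):
        (Q or (S implies (not T or not R))): β-rule — branch into Q  //  (S implies (not T or not R)).
          branch 1.1.1 (add Q):
            ○ open, literals {P=0, Q=1}.
          branch 1.1.2 (add (S implies (not T or not R))):
            (S implies (not T or not R)): β-rule — branch into not S  //  (not T or not R).
              branch 1.1.2.1 (add not S):
                ○ open, literals {P=0, S=0}.
              branch 1.1.2.2 (add (not T or not R)):
                (not T or not R): β-rule — branch into not T  //  not R.
                  branch 1.1.2.2.1 (add not T):
                    ○ open, literals {P=0, T=0}.
                  branch 1.1.2.2.2 (add not R):
                    ○ open, literals {P=0, R=0}.
      branch 1.2 (add Q):
        ○ open, literals {P=0, Q=1}.
  branch 2 (add (not not P implies R)):
    (not not P implies R): β-rule — branch into not not not P  //  R.
      branch 2.1 (add not not not P):
        not not not P: drop double negation, giving not P.
        ○ open, literals {P=0}.
      branch 2.2 (add R):
        ○ open, literals {R=1}.
0 branches closed, 7 open.
Each open branch fixes some atoms; the unmentioned ones are free. Counting distinct full assignments: branch {P=0, Q=1} (R, T, S) contributes 8 new; branch {P=0, S=0} (R, Q, T) contributes 4 new; branch {P=0, T=0} (R, Q, S) contributes 2 new; branch {P=0, R=0} (Q, T, S) contributes 1 new; branch {P=0, Q=1} (R, T, S) contributes 0 new; branch {P=0} (R, Q, T, S) contributes 1 new; branch {R=1} (P, Q, T, S) contributes 8 new. Total: 24.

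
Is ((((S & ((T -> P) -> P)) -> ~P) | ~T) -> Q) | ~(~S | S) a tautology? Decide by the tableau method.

Assume the negation and expand:
Initial set: {~(((((S & ((T -> P) -> P)) -> ~P) | ~T) -> Q) | ~(~S | S))}.
~(((((S & ((T -> P) -> P)) -> ~P) | ~T) -> Q) | ~(~S | S)): α-rule — add ~((((S & ((T -> P) -> P)) -> ~P) | ~T) -> Q), ~~(~S | S).
~((((S & ((T -> P) -> P)) -> ~P) | ~T) -> Q): α-rule — add (((S & ((T -> P) -> P)) -> ~P) | ~T), ~Q.
~~(~S | S): β-rule — branch into ~S  //  S.
  branch 1 (add ~S):
    (((S & ((T -> P) -> P)) -> ~P) | ~T): β-rule — branch into ((S & ((T -> P) -> P)) -> ~P)  //  ~T.
      branch 1.1 (add ((S & ((T -> P) -> P)) -> ~P)):
        ((S & ((T -> P) -> P)) -> ~P): β-rule — branch into ~(S & ((T -> P) -> P))  //  ~P.
          branch 1.1.1 (add ~(S & ((T -> P) -> P))):
            ~(S & ((T -> P) -> P)): β-rule — branch into ~S  //  ~((T -> P) -> P).
              branch 1.1.1.1 (add ~S):
                ○ open, literals {Q=0, S=0}.
              branch 1.1.1.2 (add ~((T -> P) -> P)):
                ~((T -> P) -> P): α-rule — add (T -> P), ~P.
                (T -> P): β-rule — branch into ~T  //  P.
                  branch 1.1.1.2.1 (add ~T):
                    ○ open, literals {P=0, Q=0, S=0, T=0}.
                  branch 1.1.1.2.2 (add P):
                    × closes — contains both P and ~P.
          branch 1.1.2 (add ~P):
            ○ open, literals {P=0, Q=0, S=0}.
      branch 1.2 (add ~T):
        ○ open, literals {Q=0, S=0, T=0}.
  branch 2 (add S):
    (((S & ((T -> P) -> P)) -> ~P) | ~T): β-rule — branch into ((S & ((T -> P) -> P)) -> ~P)  //  ~T.
      branch 2.1 (add ((S & ((T -> P) -> P)) -> ~P)):
        ((S & ((T -> P) -> P)) -> ~P): β-rule — branch into ~(S & ((T -> P) -> P))  //  ~P.
          branch 2.1.1 (add ~(S & ((T -> P) -> P))):
            ~(S & ((T -> P) -> P)): β-rule — branch into ~S  //  ~((T -> P) -> P).
              branch 2.1.1.1 (add ~S):
                × closes — contains both S and ~S.
              branch 2.1.1.2 (add ~((T -> P) -> P)):
                ~((T -> P) -> P): α-rule — add (T -> P), ~P.
                (T -> P): β-rule — branch into ~T  //  P.
                  branch 2.1.1.2.1 (add ~T):
                    ○ open, literals {P=0, Q=0, S=1, T=0}.
                  branch 2.1.1.2.2 (add P):
                    × closes — contains both P and ~P.
          branch 2.1.2 (add ~P):
            ○ open, literals {P=0, Q=0, S=1}.
      branch 2.2 (add ~T):
        ○ open, literals {Q=0, S=1, T=0}.
3 branches closed, 7 open.
An open branch gives a countermodel: Q=0, S=0 (unmentioned atoms arbitrary); under it the original formula is false.

Not valid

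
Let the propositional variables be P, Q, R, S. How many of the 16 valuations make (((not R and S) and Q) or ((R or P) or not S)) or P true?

15

Initial set: {((((not R and S) and Q) or ((R or P) or not S)) or P)}.
((((not R and S) and Q) or ((R or P) or not S)) or P): β-rule — branch into (((not R and S) and Q) or ((R or P) or not S))  //  P.
  branch 1 (add (((not R and S) and Q) or ((R or P) or not S))):
    (((not R and S) and Q) or ((R or P) or not S)): β-rule — branch into ((not R and S) and Q)  //  ((R or P) or not S).
      branch 1.1 (add ((not R and S) and Q)):
        ((not R and S) and Q): α-rule — add (not R and S), Q.
        (not R and S): α-rule — add not R, S.
        ○ open, literals {Q=1, R=0, S=1}.
      branch 1.2 (add ((R or P) or not S)):
        ((R or P) or not S): β-rule — branch into (R or P)  //  not S.
          branch 1.2.1 (add (R or P)):
            (R or P): β-rule — branch into R  //  P.
              branch 1.2.1.1 (add R):
                ○ open, literals {R=1}.
              branch 1.2.1.2 (add P):
                ○ open, literals {P=1}.
          branch 1.2.2 (add not S):
            ○ open, literals {S=0}.
  branch 2 (add P):
    ○ open, literals {P=1}.
0 branches closed, 5 open.
Each open branch fixes some atoms; the unmentioned ones are free. Counting distinct full assignments: branch {Q=1, R=0, S=1} (P) contributes 2 new; branch {R=1} (P, Q, S) contributes 8 new; branch {P=1} (Q, R, S) contributes 3 new; branch {S=0} (P, Q, R) contributes 2 new; branch {P=1} (Q, R, S) contributes 0 new. Total: 15.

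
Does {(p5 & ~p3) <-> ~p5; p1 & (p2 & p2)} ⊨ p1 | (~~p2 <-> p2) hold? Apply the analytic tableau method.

Yes

Initial set: {((p5 & ~p3) <-> ~p5); (p1 & (p2 & p2)); ~(p1 | (~~p2 <-> p2))}.
(p1 & (p2 & p2)): α-rule — add p1, (p2 & p2).
~(p1 | (~~p2 <-> p2)): α-rule — add ~p1, ~(~~p2 <-> p2).
× closes — contains both p1 and ~p1.
All 1 branch closes.
Every branch closed, so the premises entail the conclusion.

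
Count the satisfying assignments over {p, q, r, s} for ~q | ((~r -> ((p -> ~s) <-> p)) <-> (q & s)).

11

Initial set: {(~q | ((~r -> ((p -> ~s) <-> p)) <-> (q & s)))}.
(~q | ((~r -> ((p -> ~s) <-> p)) <-> (q & s))): β-rule — branch into ~q  //  ((~r -> ((p -> ~s) <-> p)) <-> (q & s)).
  branch 1 (add ~q):
    ○ open, literals {q=0}.
  branch 2 (add ((~r -> ((p -> ~s) <-> p)) <-> (q & s))):
    ((~r -> ((p -> ~s) <-> p)) <-> (q & s)): β-rule — branch into (~r -> ((p -> ~s) <-> p)), (q & s)  //  ~(~r -> ((p -> ~s) <-> p)), ~(q & s).
      branch 2.1 (add (~r -> ((p -> ~s) <-> p)), (q & s)):
        (q & s): α-rule — add q, s.
        (~r -> ((p -> ~s) <-> p)): β-rule — branch into ~~r  //  ((p -> ~s) <-> p).
          branch 2.1.1 (add ~~r):
            ○ open, literals {q=1, r=1, s=1}.
          branch 2.1.2 (add ((p -> ~s) <-> p)):
            ((p -> ~s) <-> p): β-rule — branch into (p -> ~s), p  //  ~(p -> ~s), ~p.
              branch 2.1.2.1 (add (p -> ~s), p):
                (p -> ~s): β-rule — branch into ~p  //  ~s.
                  branch 2.1.2.1.1 (add ~p):
                    × closes — contains both p and ~p.
                  branch 2.1.2.1.2 (add ~s):
                    × closes — contains both s and ~s.
              branch 2.1.2.2 (add ~(p -> ~s), ~p):
                ~(p -> ~s): α-rule — add p, ~~s.
                × closes — contains both p and ~p.
      branch 2.2 (add ~(~r -> ((p -> ~s) <-> p)), ~(q & s)):
        ~(~r -> ((p -> ~s) <-> p)): α-rule — add ~r, ~((p -> ~s) <-> p).
        ~(q & s): β-rule — branch into ~q  //  ~s.
          branch 2.2.1 (add ~q):
            ~((p -> ~s) <-> p): β-rule — branch into (p -> ~s), ~p  //  ~(p -> ~s), p.
              branch 2.2.1.1 (add (p -> ~s), ~p):
                (p -> ~s): β-rule — branch into ~p  //  ~s.
                  branch 2.2.1.1.1 (add ~p):
                    ○ open, literals {p=0, q=0, r=0}.
                  branch 2.2.1.1.2 (add ~s):
                    ○ open, literals {p=0, q=0, r=0, s=0}.
              branch 2.2.1.2 (add ~(p -> ~s), p):
                ~(p -> ~s): α-rule — add p, ~~s.
                ○ open, literals {p=1, q=0, r=0, s=1}.
          branch 2.2.2 (add ~s):
            ~((p -> ~s) <-> p): β-rule — branch into (p -> ~s), ~p  //  ~(p -> ~s), p.
              branch 2.2.2.1 (add (p -> ~s), ~p):
                (p -> ~s): β-rule — branch into ~p  //  ~s.
                  branch 2.2.2.1.1 (add ~p):
                    ○ open, literals {p=0, r=0, s=0}.
                  branch 2.2.2.1.2 (add ~s):
                    ○ open, literals {p=0, r=0, s=0}.
              branch 2.2.2.2 (add ~(p -> ~s), p):
                ~(p -> ~s): α-rule — add p, ~~s.
                × closes — contains both s and ~s.
4 branches closed, 7 open.
Each open branch fixes some atoms; the unmentioned ones are free. Counting distinct full assignments: branch {q=0} (p, r, s) contributes 8 new; branch {q=1, r=1, s=1} (p) contributes 2 new; branch {p=0, q=0, r=0} (s) contributes 0 new; branch {p=0, q=0, r=0, s=0} (none free) contributes 0 new; branch {p=1, q=0, r=0, s=1} (none free) contributes 0 new; branch {p=0, r=0, s=0} (q) contributes 1 new; branch {p=0, r=0, s=0} (q) contributes 0 new. Total: 11.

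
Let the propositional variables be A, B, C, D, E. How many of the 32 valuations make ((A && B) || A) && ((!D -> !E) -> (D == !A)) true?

8

Initial set: {(((A && B) || A) && ((!D -> !E) -> (D == !A)))}.
(((A && B) || A) && ((!D -> !E) -> (D == !A))): α-rule — add ((A && B) || A), ((!D -> !E) -> (D == !A)).
((A && B) || A): β-rule — branch into (A && B)  //  A.
  branch 1 (add (A && B)):
    (A && B): α-rule — add A, B.
    ((!D -> !E) -> (D == !A)): β-rule — branch into !(!D -> !E)  //  (D == !A).
      branch 1.1 (add !(!D -> !E)):
        !(!D -> !E): α-rule — add !D, !!E.
        ○ open, literals {A=1, B=1, D=0, E=1}.
      branch 1.2 (add (D == !A)):
        (D == !A): β-rule — branch into D, !A  //  !D, !!A.
          branch 1.2.1 (add D, !A):
            × closes — contains both A and !A.
          branch 1.2.2 (add !D, !!A):
            ○ open, literals {A=1, B=1, D=0}.
  branch 2 (add A):
    ((!D -> !E) -> (D == !A)): β-rule — branch into !(!D -> !E)  //  (D == !A).
      branch 2.1 (add !(!D -> !E)):
        !(!D -> !E): α-rule — add !D, !!E.
        ○ open, literals {A=1, D=0, E=1}.
      branch 2.2 (add (D == !A)):
        (D == !A): β-rule — branch into D, !A  //  !D, !!A.
          branch 2.2.1 (add D, !A):
            × closes — contains both A and !A.
          branch 2.2.2 (add !D, !!A):
            ○ open, literals {A=1, D=0}.
2 branches closed, 4 open.
Each open branch fixes some atoms; the unmentioned ones are free. Counting distinct full assignments: branch {A=1, B=1, D=0, E=1} (C) contributes 2 new; branch {A=1, B=1, D=0} (C, E) contributes 2 new; branch {A=1, D=0, E=1} (B, C) contributes 2 new; branch {A=1, D=0} (B, C, E) contributes 2 new. Total: 8.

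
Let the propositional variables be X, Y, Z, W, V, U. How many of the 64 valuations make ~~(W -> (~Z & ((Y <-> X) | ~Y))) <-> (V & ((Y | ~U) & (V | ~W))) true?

28

Initial set: {(~~(W -> (~Z & ((Y <-> X) | ~Y))) <-> (V & ((Y | ~U) & (V | ~W))))}.
(~~(W -> (~Z & ((Y <-> X) | ~Y))) <-> (V & ((Y | ~U) & (V | ~W)))): β-rule — branch into ~~(W -> (~Z & ((Y <-> X) | ~Y))), (V & ((Y | ~U) & (V | ~W)))  //  ~~~(W -> (~Z & ((Y <-> X) | ~Y))), ~(V & ((Y | ~U) & (V | ~W))).
  branch 1 (add ~~(W -> (~Z & ((Y <-> X) | ~Y))), (V & ((Y | ~U) & (V | ~W)))):
    ~~(W -> (~Z & ((Y <-> X) | ~Y))): drop double negation, giving (W -> (~Z & ((Y <-> X) | ~Y))).
    (V & ((Y | ~U) & (V | ~W))): α-rule — add V, ((Y | ~U) & (V | ~W)).
    ((Y | ~U) & (V | ~W)): α-rule — add (Y | ~U), (V | ~W).
    (W -> (~Z & ((Y <-> X) | ~Y))): β-rule — branch into ~W  //  (~Z & ((Y <-> X) | ~Y)).
      branch 1.1 (add ~W):
        (Y | ~U): β-rule — branch into Y  //  ~U.
          branch 1.1.1 (add Y):
            (V | ~W): β-rule — branch into V  //  ~W.
              branch 1.1.1.1 (add V):
                ○ open, literals {V=true, W=false, Y=true}.
              branch 1.1.1.2 (add ~W):
                ○ open, literals {V=true, W=false, Y=true}.
          branch 1.1.2 (add ~U):
            (V | ~W): β-rule — branch into V  //  ~W.
              branch 1.1.2.1 (add V):
                ○ open, literals {U=false, V=true, W=false}.
              branch 1.1.2.2 (add ~W):
                ○ open, literals {U=false, V=true, W=false}.
      branch 1.2 (add (~Z & ((Y <-> X) | ~Y))):
        (~Z & ((Y <-> X) | ~Y)): α-rule — add ~Z, ((Y <-> X) | ~Y).
        (Y | ~U): β-rule — branch into Y  //  ~U.
          branch 1.2.1 (add Y):
            (V | ~W): β-rule — branch into V  //  ~W.
              branch 1.2.1.1 (add V):
                ((Y <-> X) | ~Y): β-rule — branch into (Y <-> X)  //  ~Y.
                  branch 1.2.1.1.1 (add (Y <-> X)):
                    (Y <-> X): β-rule — branch into Y, X  //  ~Y, ~X.
                      branch 1.2.1.1.1.1 (add Y, X):
                        ○ open, literals {V=true, X=true, Y=true, Z=false}.
                      branch 1.2.1.1.1.2 (add ~Y, ~X):
                        × closes — contains both Y and ~Y.
                  branch 1.2.1.1.2 (add ~Y):
                    × closes — contains both Y and ~Y.
              branch 1.2.1.2 (add ~W):
                ((Y <-> X) | ~Y): β-rule — branch into (Y <-> X)  //  ~Y.
                  branch 1.2.1.2.1 (add (Y <-> X)):
                    (Y <-> X): β-rule — branch into Y, X  //  ~Y, ~X.
                      branch 1.2.1.2.1.1 (add Y, X):
                        ○ open, literals {V=true, W=false, X=true, Y=true, Z=false}.
                      branch 1.2.1.2.1.2 (add ~Y, ~X):
                        × closes — contains both Y and ~Y.
                  branch 1.2.1.2.2 (add ~Y):
                    × closes — contains both Y and ~Y.
          branch 1.2.2 (add ~U):
            (V | ~W): β-rule — branch into V  //  ~W.
              branch 1.2.2.1 (add V):
                ((Y <-> X) | ~Y): β-rule — branch into (Y <-> X)  //  ~Y.
                  branch 1.2.2.1.1 (add (Y <-> X)):
                    (Y <-> X): β-rule — branch into Y, X  //  ~Y, ~X.
                      branch 1.2.2.1.1.1 (add Y, X):
                        ○ open, literals {U=false, V=true, X=true, Y=true, Z=false}.
                      branch 1.2.2.1.1.2 (add ~Y, ~X):
                        ○ open, literals {U=false, V=true, X=false, Y=false, Z=false}.
                  branch 1.2.2.1.2 (add ~Y):
                    ○ open, literals {U=false, V=true, Y=false, Z=false}.
              branch 1.2.2.2 (add ~W):
                ((Y <-> X) | ~Y): β-rule — branch into (Y <-> X)  //  ~Y.
                  branch 1.2.2.2.1 (add (Y <-> X)):
                    (Y <-> X): β-rule — branch into Y, X  //  ~Y, ~X.
                      branch 1.2.2.2.1.1 (add Y, X):
                        ○ open, literals {U=false, V=true, W=false, X=true, Y=true, Z=false}.
                      branch 1.2.2.2.1.2 (add ~Y, ~X):
                        ○ open, literals {U=false, V=true, W=false, X=false, Y=false, Z=false}.
                  branch 1.2.2.2.2 (add ~Y):
                    ○ open, literals {U=false, V=true, W=false, Y=false, Z=false}.
  branch 2 (add ~~~(W -> (~Z & ((Y <-> X) | ~Y))), ~(V & ((Y | ~U) & (V | ~W)))):
    ~~~(W -> (~Z & ((Y <-> X) | ~Y))): drop double negation, giving ~(W -> (~Z & ((Y <-> X) | ~Y))).
    ~(W -> (~Z & ((Y <-> X) | ~Y))): α-rule — add W, ~(~Z & ((Y <-> X) | ~Y)).
    ~(V & ((Y | ~U) & (V | ~W))): β-rule — branch into ~V  //  ~((Y | ~U) & (V | ~W)).
      branch 2.1 (add ~V):
        ~(~Z & ((Y <-> X) | ~Y)): β-rule — branch into ~~Z  //  ~((Y <-> X) | ~Y).
          branch 2.1.1 (add ~~Z):
            ○ open, literals {V=false, W=true, Z=true}.
          branch 2.1.2 (add ~((Y <-> X) | ~Y)):
            ~((Y <-> X) | ~Y): α-rule — add ~(Y <-> X), ~~Y.
            ~(Y <-> X): β-rule — branch into Y, ~X  //  ~Y, X.
              branch 2.1.2.1 (add Y, ~X):
                ○ open, literals {V=false, W=true, X=false, Y=true}.
              branch 2.1.2.2 (add ~Y, X):
                × closes — contains both Y and ~Y.
      branch 2.2 (add ~((Y | ~U) & (V | ~W))):
        ~(~Z & ((Y <-> X) | ~Y)): β-rule — branch into ~~Z  //  ~((Y <-> X) | ~Y).
          branch 2.2.1 (add ~~Z):
            ~((Y | ~U) & (V | ~W)): β-rule — branch into ~(Y | ~U)  //  ~(V | ~W).
              branch 2.2.1.1 (add ~(Y | ~U)):
                ~(Y | ~U): α-rule — add ~Y, ~~U.
                ○ open, literals {U=true, W=true, Y=false, Z=true}.
              branch 2.2.1.2 (add ~(V | ~W)):
                ~(V | ~W): α-rule — add ~V, ~~W.
                ○ open, literals {V=false, W=true, Z=true}.
          branch 2.2.2 (add ~((Y <-> X) | ~Y)):
            ~((Y <-> X) | ~Y): α-rule — add ~(Y <-> X), ~~Y.
            ~((Y | ~U) & (V | ~W)): β-rule — branch into ~(Y | ~U)  //  ~(V | ~W).
              branch 2.2.2.1 (add ~(Y | ~U)):
                ~(Y | ~U): α-rule — add ~Y, ~~U.
                × closes — contains both Y and ~Y.
              branch 2.2.2.2 (add ~(V | ~W)):
                ~(V | ~W): α-rule — add ~V, ~~W.
                ~(Y <-> X): β-rule — branch into Y, ~X  //  ~Y, X.
                  branch 2.2.2.2.1 (add Y, ~X):
                    ○ open, literals {V=false, W=true, X=false, Y=true}.
                  branch 2.2.2.2.2 (add ~Y, X):
                    × closes — contains both Y and ~Y.
7 branches closed, 17 open.
Each open branch fixes some atoms; the unmentioned ones are free. Counting distinct full assignments: branch {V=true, W=false, Y=true} (X, Z, U) contributes 8 new; branch {V=true, W=false, Y=true} (X, Z, U) contributes 0 new; branch {U=false, V=true, W=false} (X, Y, Z) contributes 4 new; branch {U=false, V=true, W=false} (X, Y, Z) contributes 0 new; branch {V=true, X=true, Y=true, Z=false} (W, U) contributes 2 new; branch {V=true, W=false, X=true, Y=true, Z=false} (U) contributes 0 new; branch {U=false, V=true, X=true, Y=true, Z=false} (W) contributes 0 new; branch {U=false, V=true, X=false, Y=false, Z=false} (W) contributes 1 new; branch {U=false, V=true, Y=false, Z=false} (X, W) contributes 1 new; branch {U=false, V=true, W=false, X=true, Y=true, Z=false} (none free) contributes 0 new; branch {U=false, V=true, W=false, X=false, Y=false, Z=false} (none free) contributes 0 new; branch {U=false, V=true, W=false, Y=false, Z=false} (X) contributes 0 new; branch {V=false, W=true, Z=true} (X, Y, U) contributes 8 new; branch {V=false, W=true, X=false, Y=true} (Z, U) contributes 2 new; branch {U=true, W=true, Y=false, Z=true} (X, V) contributes 2 new; branch {V=false, W=true, Z=true} (X, Y, U) contributes 0 new; branch {V=false, W=true, X=false, Y=true} (Z, U) contributes 0 new. Total: 28.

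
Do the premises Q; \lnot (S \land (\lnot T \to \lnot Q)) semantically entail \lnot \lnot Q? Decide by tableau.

Initial set: {Q; \lnot (S \land (\lnot T \to \lnot Q)); \lnot \lnot \lnot Q}.
\lnot \lnot \lnot Q: drop double negation, giving \lnot Q.
× closes — contains both Q and \lnot Q.
All 1 branch closes.
Every branch closed, so the premises entail the conclusion.

Yes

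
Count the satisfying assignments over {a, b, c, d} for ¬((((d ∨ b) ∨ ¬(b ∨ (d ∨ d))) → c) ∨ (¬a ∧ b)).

Initial set: {¬((((d ∨ b) ∨ ¬(b ∨ (d ∨ d))) → c) ∨ (¬a ∧ b))}.
¬((((d ∨ b) ∨ ¬(b ∨ (d ∨ d))) → c) ∨ (¬a ∧ b)): α-rule — add ¬(((d ∨ b) ∨ ¬(b ∨ (d ∨ d))) → c), ¬(¬a ∧ b).
¬(((d ∨ b) ∨ ¬(b ∨ (d ∨ d))) → c): α-rule — add ((d ∨ b) ∨ ¬(b ∨ (d ∨ d))), ¬c.
¬(¬a ∧ b): β-rule — branch into ¬¬a  //  ¬b.
  branch 1 (add ¬¬a):
    ((d ∨ b) ∨ ¬(b ∨ (d ∨ d))): β-rule — branch into (d ∨ b)  //  ¬(b ∨ (d ∨ d)).
      branch 1.1 (add (d ∨ b)):
        (d ∨ b): β-rule — branch into d  //  b.
          branch 1.1.1 (add d):
            ○ open, literals {a=true, c=false, d=true}.
          branch 1.1.2 (add b):
            ○ open, literals {a=true, b=true, c=false}.
      branch 1.2 (add ¬(b ∨ (d ∨ d))):
        ¬(b ∨ (d ∨ d)): α-rule — add ¬b, ¬(d ∨ d).
        ¬(d ∨ d): α-rule — add ¬d, ¬d.
        ○ open, literals {a=true, b=false, c=false, d=false}.
  branch 2 (add ¬b):
    ((d ∨ b) ∨ ¬(b ∨ (d ∨ d))): β-rule — branch into (d ∨ b)  //  ¬(b ∨ (d ∨ d)).
      branch 2.1 (add (d ∨ b)):
        (d ∨ b): β-rule — branch into d  //  b.
          branch 2.1.1 (add d):
            ○ open, literals {b=false, c=false, d=true}.
          branch 2.1.2 (add b):
            × closes — contains both b and ¬b.
      branch 2.2 (add ¬(b ∨ (d ∨ d))):
        ¬(b ∨ (d ∨ d)): α-rule — add ¬b, ¬(d ∨ d).
        ¬(d ∨ d): α-rule — add ¬d, ¬d.
        ○ open, literals {b=false, c=false, d=false}.
1 branch closed, 5 open.
Each open branch fixes some atoms; the unmentioned ones are free. Counting distinct full assignments: branch {a=true, c=false, d=true} (b) contributes 2 new; branch {a=true, b=true, c=false} (d) contributes 1 new; branch {a=true, b=false, c=false, d=false} (none free) contributes 1 new; branch {b=false, c=false, d=true} (a) contributes 1 new; branch {b=false, c=false, d=false} (a) contributes 1 new. Total: 6.

6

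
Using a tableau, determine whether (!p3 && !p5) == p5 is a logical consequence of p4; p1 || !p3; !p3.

Initial set: {p4; (p1 || !p3); !p3; !((!p3 && !p5) == p5)}.
(p1 || !p3): β-rule — branch into p1  //  !p3.
  branch 1 (add p1):
    !((!p3 && !p5) == p5): β-rule — branch into (!p3 && !p5), !p5  //  !(!p3 && !p5), p5.
      branch 1.1 (add (!p3 && !p5), !p5):
        (!p3 && !p5): α-rule — add !p3, !p5.
        ○ open, literals {p1=true, p3=false, p4=true, p5=false}.
      branch 1.2 (add !(!p3 && !p5), p5):
        !(!p3 && !p5): β-rule — branch into !!p3  //  !!p5.
          branch 1.2.1 (add !!p3):
            × closes — contains both p3 and !p3.
          branch 1.2.2 (add !!p5):
            ○ open, literals {p1=true, p3=false, p4=true, p5=true}.
  branch 2 (add !p3):
    !((!p3 && !p5) == p5): β-rule — branch into (!p3 && !p5), !p5  //  !(!p3 && !p5), p5.
      branch 2.1 (add (!p3 && !p5), !p5):
        (!p3 && !p5): α-rule — add !p3, !p5.
        ○ open, literals {p3=false, p4=true, p5=false}.
      branch 2.2 (add !(!p3 && !p5), p5):
        !(!p3 && !p5): β-rule — branch into !!p3  //  !!p5.
          branch 2.2.1 (add !!p3):
            × closes — contains both p3 and !p3.
          branch 2.2.2 (add !!p5):
            ○ open, literals {p3=false, p4=true, p5=true}.
2 branches closed, 4 open.
An open branch gives a countermodel: p1=true, p3=false, p4=true, p5=false (unmentioned atoms arbitrary); the premises hold there but the conclusion fails.

No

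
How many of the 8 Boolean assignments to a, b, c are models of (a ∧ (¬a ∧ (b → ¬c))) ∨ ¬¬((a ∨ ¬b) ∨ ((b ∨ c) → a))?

6

Initial set: {T ((a ∧ (¬a ∧ (b → ¬c))) ∨ ¬¬((a ∨ ¬b) ∨ ((b ∨ c) → a)))}.
T ((a ∧ (¬a ∧ (b → ¬c))) ∨ ¬¬((a ∨ ¬b) ∨ ((b ∨ c) → a))): β-rule — branch into T (a ∧ (¬a ∧ (b → ¬c)))  //  T ¬¬((a ∨ ¬b) ∨ ((b ∨ c) → a)).
  branch 1 (add T (a ∧ (¬a ∧ (b → ¬c)))):
    T (a ∧ (¬a ∧ (b → ¬c))): α-rule — add T a, T (¬a ∧ (b → ¬c)).
    T (¬a ∧ (b → ¬c)): α-rule — add T ¬a, T (b → ¬c).
    × closes — contains both a and ¬a.
  branch 2 (add T ¬¬((a ∨ ¬b) ∨ ((b ∨ c) → a))):
    T ¬¬((a ∨ ¬b) ∨ ((b ∨ c) → a)): drop double negation, giving T ((a ∨ ¬b) ∨ ((b ∨ c) → a)).
    T ((a ∨ ¬b) ∨ ((b ∨ c) → a)): β-rule — branch into T (a ∨ ¬b)  //  T ((b ∨ c) → a).
      branch 2.1 (add T (a ∨ ¬b)):
        T (a ∨ ¬b): β-rule — branch into T a  //  T ¬b.
          branch 2.1.1 (add T a):
            ○ open, literals {a=true}.
          branch 2.1.2 (add T ¬b):
            ○ open, literals {b=false}.
      branch 2.2 (add T ((b ∨ c) → a)):
        T ((b ∨ c) → a): β-rule — branch into F (b ∨ c)  //  T a.
          branch 2.2.1 (add F (b ∨ c)):
            F (b ∨ c): α-rule — add F b, F c.
            ○ open, literals {b=false, c=false}.
          branch 2.2.2 (add T a):
            ○ open, literals {a=true}.
1 branch closed, 4 open.
Each open branch fixes some atoms; the unmentioned ones are free. Counting distinct full assignments: branch {a=true} (b, c) contributes 4 new; branch {b=false} (a, c) contributes 2 new; branch {b=false, c=false} (a) contributes 0 new; branch {a=true} (b, c) contributes 0 new. Total: 6.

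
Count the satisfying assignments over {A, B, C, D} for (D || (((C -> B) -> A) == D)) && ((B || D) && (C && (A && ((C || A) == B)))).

1

Initial set: {((D || (((C -> B) -> A) == D)) && ((B || D) && (C && (A && ((C || A) == B)))))}.
((D || (((C -> B) -> A) == D)) && ((B || D) && (C && (A && ((C || A) == B))))): α-rule — add (D || (((C -> B) -> A) == D)), ((B || D) && (C && (A && ((C || A) == B)))).
((B || D) && (C && (A && ((C || A) == B)))): α-rule — add (B || D), (C && (A && ((C || A) == B))).
(C && (A && ((C || A) == B))): α-rule — add C, (A && ((C || A) == B)).
(A && ((C || A) == B)): α-rule — add A, ((C || A) == B).
(D || (((C -> B) -> A) == D)): β-rule — branch into D  //  (((C -> B) -> A) == D).
  branch 1 (add D):
    (B || D): β-rule — branch into B  //  D.
      branch 1.1 (add B):
        ((C || A) == B): β-rule — branch into (C || A), B  //  !(C || A), !B.
          branch 1.1.1 (add (C || A), B):
            (C || A): β-rule — branch into C  //  A.
              branch 1.1.1.1 (add C):
                ○ open, literals {A=1, B=1, C=1, D=1}.
              branch 1.1.1.2 (add A):
                ○ open, literals {A=1, B=1, C=1, D=1}.
          branch 1.1.2 (add !(C || A), !B):
            × closes — contains both B and !B.
      branch 1.2 (add D):
        ((C || A) == B): β-rule — branch into (C || A), B  //  !(C || A), !B.
          branch 1.2.1 (add (C || A), B):
            (C || A): β-rule — branch into C  //  A.
              branch 1.2.1.1 (add C):
                ○ open, literals {A=1, B=1, C=1, D=1}.
              branch 1.2.1.2 (add A):
                ○ open, literals {A=1, B=1, C=1, D=1}.
          branch 1.2.2 (add !(C || A), !B):
            !(C || A): α-rule — add !C, !A.
            × closes — contains both C and !C.
  branch 2 (add (((C -> B) -> A) == D)):
    (B || D): β-rule — branch into B  //  D.
      branch 2.1 (add B):
        ((C || A) == B): β-rule — branch into (C || A), B  //  !(C || A), !B.
          branch 2.1.1 (add (C || A), B):
            (((C -> B) -> A) == D): β-rule — branch into ((C -> B) -> A), D  //  !((C -> B) -> A), !D.
              branch 2.1.1.1 (add ((C -> B) -> A), D):
                (C || A): β-rule — branch into C  //  A.
                  branch 2.1.1.1.1 (add C):
                    ((C -> B) -> A): β-rule — branch into !(C -> B)  //  A.
                      branch 2.1.1.1.1.1 (add !(C -> B)):
                        !(C -> B): α-rule — add C, !B.
                        × closes — contains both B and !B.
                      branch 2.1.1.1.1.2 (add A):
                        ○ open, literals {A=1, B=1, C=1, D=1}.
                  branch 2.1.1.1.2 (add A):
                    ((C -> B) -> A): β-rule — branch into !(C -> B)  //  A.
                      branch 2.1.1.1.2.1 (add !(C -> B)):
                        !(C -> B): α-rule — add C, !B.
                        × closes — contains both B and !B.
                      branch 2.1.1.1.2.2 (add A):
                        ○ open, literals {A=1, B=1, C=1, D=1}.
              branch 2.1.1.2 (add !((C -> B) -> A), !D):
                !((C -> B) -> A): α-rule — add (C -> B), !A.
                × closes — contains both A and !A.
          branch 2.1.2 (add !(C || A), !B):
            × closes — contains both B and !B.
      branch 2.2 (add D):
        ((C || A) == B): β-rule — branch into (C || A), B  //  !(C || A), !B.
          branch 2.2.1 (add (C || A), B):
            (((C -> B) -> A) == D): β-rule — branch into ((C -> B) -> A), D  //  !((C -> B) -> A), !D.
              branch 2.2.1.1 (add ((C -> B) -> A), D):
                (C || A): β-rule — branch into C  //  A.
                  branch 2.2.1.1.1 (add C):
                    ((C -> B) -> A): β-rule — branch into !(C -> B)  //  A.
                      branch 2.2.1.1.1.1 (add !(C -> B)):
                        !(C -> B): α-rule — add C, !B.
                        × closes — contains both B and !B.
                      branch 2.2.1.1.1.2 (add A):
                        ○ open, literals {A=1, B=1, C=1, D=1}.
                  branch 2.2.1.1.2 (add A):
                    ((C -> B) -> A): β-rule — branch into !(C -> B)  //  A.
                      branch 2.2.1.1.2.1 (add !(C -> B)):
                        !(C -> B): α-rule — add C, !B.
                        × closes — contains both B and !B.
                      branch 2.2.1.1.2.2 (add A):
                        ○ open, literals {A=1, B=1, C=1, D=1}.
              branch 2.2.1.2 (add !((C -> B) -> A), !D):
                × closes — contains both D and !D.
          branch 2.2.2 (add !(C || A), !B):
            !(C || A): α-rule — add !C, !A.
            × closes — contains both C and !C.
10 branches closed, 8 open.
Each open branch fixes some atoms; the unmentioned ones are free. Counting distinct full assignments: branch {A=1, B=1, C=1, D=1} (none free) contributes 1 new; branch {A=1, B=1, C=1, D=1} (none free) contributes 0 new; branch {A=1, B=1, C=1, D=1} (none free) contributes 0 new; branch {A=1, B=1, C=1, D=1} (none free) contributes 0 new; branch {A=1, B=1, C=1, D=1} (none free) contributes 0 new; branch {A=1, B=1, C=1, D=1} (none free) contributes 0 new; branch {A=1, B=1, C=1, D=1} (none free) contributes 0 new; branch {A=1, B=1, C=1, D=1} (none free) contributes 0 new. Total: 1.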